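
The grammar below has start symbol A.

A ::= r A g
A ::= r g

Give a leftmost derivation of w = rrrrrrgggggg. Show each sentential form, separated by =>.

A=>rAg=>rrAgg=>rrrAggg=>rrrrAgggg=>rrrrrAggggg=>rrrrrrgggggg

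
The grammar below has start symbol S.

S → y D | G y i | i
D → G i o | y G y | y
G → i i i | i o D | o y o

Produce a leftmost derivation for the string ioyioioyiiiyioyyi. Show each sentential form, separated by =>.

S => Gyi => ioDyi => ioyGyyi => ioyioDyyi => ioyioGioyyi => ioyioioDioyyi => ioyioioyGyioyyi => ioyioioyiiiyioyyi

S => Gyi   [S → G y i]
Gyi => ioDyi   [G → i o D]
ioDyi => ioyGyyi   [D → y G y]
ioyGyyi => ioyioDyyi   [G → i o D]
ioyioDyyi => ioyioGioyyi   [D → G i o]
ioyioGioyyi => ioyioioDioyyi   [G → i o D]
ioyioioDioyyi => ioyioioyGyioyyi   [D → y G y]
ioyioioyGyioyyi => ioyioioyiiiyioyyi   [G → i i i]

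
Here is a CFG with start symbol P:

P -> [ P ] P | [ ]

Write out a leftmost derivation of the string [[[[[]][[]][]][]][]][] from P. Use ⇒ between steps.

P⇒[P]P⇒[[P]P]P⇒[[[P]P]P]P⇒[[[[P]P]P]P]P⇒[[[[[]]P]P]P]P⇒[[[[[]][P]P]P]P]P⇒[[[[[]][[]]P]P]P]P⇒[[[[[]][[]][]]P]P]P⇒[[[[[]][[]][]][]]P]P⇒[[[[[]][[]][]][]][]]P⇒[[[[[]][[]][]][]][]][]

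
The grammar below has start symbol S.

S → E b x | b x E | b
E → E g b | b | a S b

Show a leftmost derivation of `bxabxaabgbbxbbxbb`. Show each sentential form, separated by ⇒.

S ⇒ bxE ⇒ bxaSb ⇒ bxabxEb ⇒ bxabxaSbb ⇒ bxabxaEbxbb ⇒ bxabxaaSbbxbb ⇒ bxabxaaEbxbbxbb ⇒ bxabxaaEgbbxbbxbb ⇒ bxabxaabgbbxbbxbb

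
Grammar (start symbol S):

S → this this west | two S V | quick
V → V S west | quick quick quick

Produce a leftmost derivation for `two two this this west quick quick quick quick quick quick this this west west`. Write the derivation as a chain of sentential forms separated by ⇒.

S ⇒ two S V ⇒ two two S V V ⇒ two two this this west V V ⇒ two two this this west quick quick quick V ⇒ two two this this west quick quick quick V S west ⇒ two two this this west quick quick quick quick quick quick S west ⇒ two two this this west quick quick quick quick quick quick this this west west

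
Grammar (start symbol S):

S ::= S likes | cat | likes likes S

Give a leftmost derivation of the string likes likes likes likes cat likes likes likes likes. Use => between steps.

S => likes likes S => likes likes S likes => likes likes S likes likes => likes likes S likes likes likes => likes likes S likes likes likes likes => likes likes likes likes S likes likes likes likes => likes likes likes likes cat likes likes likes likes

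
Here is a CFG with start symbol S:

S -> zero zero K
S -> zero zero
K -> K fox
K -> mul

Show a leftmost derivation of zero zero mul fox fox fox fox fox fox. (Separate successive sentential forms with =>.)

S => zero zero K   [S -> zero zero K]
zero zero K => zero zero K fox   [K -> K fox]
zero zero K fox => zero zero K fox fox   [K -> K fox]
zero zero K fox fox => zero zero K fox fox fox   [K -> K fox]
zero zero K fox fox fox => zero zero K fox fox fox fox   [K -> K fox]
zero zero K fox fox fox fox => zero zero K fox fox fox fox fox   [K -> K fox]
zero zero K fox fox fox fox fox => zero zero K fox fox fox fox fox fox   [K -> K fox]
zero zero K fox fox fox fox fox fox => zero zero mul fox fox fox fox fox fox   [K -> mul]

S => zero zero K => zero zero K fox => zero zero K fox fox => zero zero K fox fox fox => zero zero K fox fox fox fox => zero zero K fox fox fox fox fox => zero zero K fox fox fox fox fox fox => zero zero mul fox fox fox fox fox fox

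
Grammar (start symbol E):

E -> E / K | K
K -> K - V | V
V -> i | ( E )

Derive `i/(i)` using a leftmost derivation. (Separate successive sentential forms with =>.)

E => E/K   [E -> E / K]
E/K => K/K   [E -> K]
K/K => V/K   [K -> V]
V/K => i/K   [V -> i]
i/K => i/V   [K -> V]
i/V => i/(E)   [V -> ( E )]
i/(E) => i/(K)   [E -> K]
i/(K) => i/(V)   [K -> V]
i/(V) => i/(i)   [V -> i]

E=>E/K=>K/K=>V/K=>i/K=>i/V=>i/(E)=>i/(K)=>i/(V)=>i/(i)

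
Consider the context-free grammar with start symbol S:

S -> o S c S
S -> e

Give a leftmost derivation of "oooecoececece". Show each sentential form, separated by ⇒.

S⇒oScS⇒ooScScS⇒oooScScScS⇒oooecScScS⇒oooecoScScScS⇒oooecoecScScS⇒oooecoececScS⇒oooecoecececS⇒oooecoececece

S ⇒ oScS   [S -> o S c S]
oScS ⇒ ooScScS   [S -> o S c S]
ooScScS ⇒ oooScScScS   [S -> o S c S]
oooScScScS ⇒ oooecScScS   [S -> e]
oooecScScS ⇒ oooecoScScScS   [S -> o S c S]
oooecoScScScS ⇒ oooecoecScScS   [S -> e]
oooecoecScScS ⇒ oooecoececScS   [S -> e]
oooecoececScS ⇒ oooecoecececS   [S -> e]
oooecoecececS ⇒ oooecoececece   [S -> e]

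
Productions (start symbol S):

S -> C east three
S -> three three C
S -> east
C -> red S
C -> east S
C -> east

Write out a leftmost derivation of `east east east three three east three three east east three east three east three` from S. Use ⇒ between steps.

S ⇒ C east three ⇒ east S east three ⇒ east C east three east three ⇒ east east S east three east three ⇒ east east C east three east three east three ⇒ east east east S east three east three east three ⇒ east east east three three C east three east three east three ⇒ east east east three three east S east three east three east three ⇒ east east east three three east three three C east three east three east three ⇒ east east east three three east three three east east three east three east three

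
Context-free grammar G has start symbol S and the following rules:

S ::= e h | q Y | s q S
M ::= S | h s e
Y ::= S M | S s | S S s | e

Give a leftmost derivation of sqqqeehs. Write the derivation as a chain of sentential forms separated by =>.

S => sqS   [S ::= s q S]
sqS => sqqY   [S ::= q Y]
sqqY => sqqSSs   [Y ::= S S s]
sqqSSs => sqqqYSs   [S ::= q Y]
sqqqYSs => sqqqeSs   [Y ::= e]
sqqqeSs => sqqqeehs   [S ::= e h]

S => sqS => sqqY => sqqSSs => sqqqYSs => sqqqeSs => sqqqeehs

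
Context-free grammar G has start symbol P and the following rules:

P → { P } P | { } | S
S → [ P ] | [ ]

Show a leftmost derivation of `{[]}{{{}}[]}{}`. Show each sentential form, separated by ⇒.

P ⇒ {P}P   [P → { P } P]
{P}P ⇒ {S}P   [P → S]
{S}P ⇒ {[]}P   [S → [ ]]
{[]}P ⇒ {[]}{P}P   [P → { P } P]
{[]}{P}P ⇒ {[]}{{P}P}P   [P → { P } P]
{[]}{{P}P}P ⇒ {[]}{{{}}P}P   [P → { }]
{[]}{{{}}P}P ⇒ {[]}{{{}}S}P   [P → S]
{[]}{{{}}S}P ⇒ {[]}{{{}}[]}P   [S → [ ]]
{[]}{{{}}[]}P ⇒ {[]}{{{}}[]}{}   [P → { }]

P⇒{P}P⇒{S}P⇒{[]}P⇒{[]}{P}P⇒{[]}{{P}P}P⇒{[]}{{{}}P}P⇒{[]}{{{}}S}P⇒{[]}{{{}}[]}P⇒{[]}{{{}}[]}{}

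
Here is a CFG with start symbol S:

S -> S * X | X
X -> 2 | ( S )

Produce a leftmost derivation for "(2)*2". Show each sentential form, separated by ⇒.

S ⇒ S*X   [S -> S * X]
S*X ⇒ X*X   [S -> X]
X*X ⇒ (S)*X   [X -> ( S )]
(S)*X ⇒ (X)*X   [S -> X]
(X)*X ⇒ (2)*X   [X -> 2]
(2)*X ⇒ (2)*2   [X -> 2]

S ⇒ S*X ⇒ X*X ⇒ (S)*X ⇒ (X)*X ⇒ (2)*X ⇒ (2)*2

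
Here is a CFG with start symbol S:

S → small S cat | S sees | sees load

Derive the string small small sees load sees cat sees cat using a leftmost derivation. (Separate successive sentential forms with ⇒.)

S ⇒ small S cat ⇒ small S sees cat ⇒ small small S cat sees cat ⇒ small small S sees cat sees cat ⇒ small small sees load sees cat sees cat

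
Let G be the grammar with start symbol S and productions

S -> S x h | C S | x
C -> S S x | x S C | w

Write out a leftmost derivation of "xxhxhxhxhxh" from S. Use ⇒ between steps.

S ⇒ Sxh   [S -> S x h]
Sxh ⇒ Sxhxh   [S -> S x h]
Sxhxh ⇒ Sxhxhxh   [S -> S x h]
Sxhxhxh ⇒ Sxhxhxhxh   [S -> S x h]
Sxhxhxhxh ⇒ Sxhxhxhxhxh   [S -> S x h]
Sxhxhxhxhxh ⇒ xxhxhxhxhxh   [S -> x]

S ⇒ Sxh ⇒ Sxhxh ⇒ Sxhxhxh ⇒ Sxhxhxhxh ⇒ Sxhxhxhxhxh ⇒ xxhxhxhxhxh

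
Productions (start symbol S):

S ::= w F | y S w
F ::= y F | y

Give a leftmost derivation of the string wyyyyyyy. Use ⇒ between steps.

S ⇒ wF   [S ::= w F]
wF ⇒ wyF   [F ::= y F]
wyF ⇒ wyyF   [F ::= y F]
wyyF ⇒ wyyyF   [F ::= y F]
wyyyF ⇒ wyyyyF   [F ::= y F]
wyyyyF ⇒ wyyyyyF   [F ::= y F]
wyyyyyF ⇒ wyyyyyyF   [F ::= y F]
wyyyyyyF ⇒ wyyyyyyy   [F ::= y]

S⇒wF⇒wyF⇒wyyF⇒wyyyF⇒wyyyyF⇒wyyyyyF⇒wyyyyyyF⇒wyyyyyyy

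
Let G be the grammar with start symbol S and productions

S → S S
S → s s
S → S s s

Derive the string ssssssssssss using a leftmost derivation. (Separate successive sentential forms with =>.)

S => SS   [S → S S]
SS => SSS   [S → S S]
SSS => ssSS   [S → s s]
ssSS => ssSssS   [S → S s s]
ssSssS => ssSSssS   [S → S S]
ssSSssS => ssSSSssS   [S → S S]
ssSSSssS => ssssSSssS   [S → s s]
ssssSSssS => ssssssSssS   [S → s s]
ssssssSssS => ssssssssssS   [S → s s]
ssssssssssS => ssssssssssss   [S → s s]

S => SS => SSS => ssSS => ssSssS => ssSSssS => ssSSSssS => ssssSSssS => ssssssSssS => ssssssssssS => ssssssssssss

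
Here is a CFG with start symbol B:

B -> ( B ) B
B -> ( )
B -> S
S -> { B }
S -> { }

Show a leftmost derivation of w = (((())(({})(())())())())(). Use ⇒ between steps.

B ⇒ (B)B ⇒ ((B)B)B ⇒ (((B)B)B)B ⇒ (((())B)B)B ⇒ (((())(B)B)B)B ⇒ (((())((B)B)B)B)B ⇒ (((())((S)B)B)B)B ⇒ (((())(({})B)B)B)B ⇒ (((())(({})(B)B)B)B)B ⇒ (((())(({})(())B)B)B)B ⇒ (((())(({})(())())B)B)B ⇒ (((())(({})(())())())B)B ⇒ (((())(({})(())())())())B ⇒ (((())(({})(())())())())()

B ⇒ (B)B   [B -> ( B ) B]
(B)B ⇒ ((B)B)B   [B -> ( B ) B]
((B)B)B ⇒ (((B)B)B)B   [B -> ( B ) B]
(((B)B)B)B ⇒ (((())B)B)B   [B -> ( )]
(((())B)B)B ⇒ (((())(B)B)B)B   [B -> ( B ) B]
(((())(B)B)B)B ⇒ (((())((B)B)B)B)B   [B -> ( B ) B]
(((())((B)B)B)B)B ⇒ (((())((S)B)B)B)B   [B -> S]
(((())((S)B)B)B)B ⇒ (((())(({})B)B)B)B   [S -> { }]
(((())(({})B)B)B)B ⇒ (((())(({})(B)B)B)B)B   [B -> ( B ) B]
(((())(({})(B)B)B)B)B ⇒ (((())(({})(())B)B)B)B   [B -> ( )]
(((())(({})(())B)B)B)B ⇒ (((())(({})(())())B)B)B   [B -> ( )]
(((())(({})(())())B)B)B ⇒ (((())(({})(())())())B)B   [B -> ( )]
(((())(({})(())())())B)B ⇒ (((())(({})(())())())())B   [B -> ( )]
(((())(({})(())())())())B ⇒ (((())(({})(())())())())()   [B -> ( )]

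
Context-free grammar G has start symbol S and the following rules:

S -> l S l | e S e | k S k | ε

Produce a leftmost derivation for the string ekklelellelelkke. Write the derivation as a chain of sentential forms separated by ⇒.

S⇒eSe⇒ekSke⇒ekkSkke⇒ekklSlkke⇒ekkleSelkke⇒ekklelSlelkke⇒ekkleleSelelkke⇒ekklelelSlelelkke⇒ekklelellelelkke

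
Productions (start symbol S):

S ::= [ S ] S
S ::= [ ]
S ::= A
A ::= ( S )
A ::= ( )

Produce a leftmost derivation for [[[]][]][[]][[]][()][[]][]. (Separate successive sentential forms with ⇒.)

S ⇒ [S]S ⇒ [[S]S]S ⇒ [[[]]S]S ⇒ [[[]][]]S ⇒ [[[]][]][S]S ⇒ [[[]][]][[]]S ⇒ [[[]][]][[]][S]S ⇒ [[[]][]][[]][[]]S ⇒ [[[]][]][[]][[]][S]S ⇒ [[[]][]][[]][[]][A]S ⇒ [[[]][]][[]][[]][()]S ⇒ [[[]][]][[]][[]][()][S]S ⇒ [[[]][]][[]][[]][()][[]]S ⇒ [[[]][]][[]][[]][()][[]][]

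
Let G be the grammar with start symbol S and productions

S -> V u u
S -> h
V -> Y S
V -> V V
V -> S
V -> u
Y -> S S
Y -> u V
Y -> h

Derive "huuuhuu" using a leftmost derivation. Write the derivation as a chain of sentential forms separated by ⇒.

S ⇒ Vuu ⇒ VVuu ⇒ SVuu ⇒ hVuu ⇒ hYSuu ⇒ huVSuu ⇒ huVVSuu ⇒ huuVSuu ⇒ huuuSuu ⇒ huuuhuu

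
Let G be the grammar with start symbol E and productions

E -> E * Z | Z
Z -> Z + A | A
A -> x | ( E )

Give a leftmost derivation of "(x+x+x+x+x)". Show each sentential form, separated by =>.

E => Z => A => (E) => (Z) => (Z+A) => (Z+A+A) => (Z+A+A+A) => (Z+A+A+A+A) => (A+A+A+A+A) => (x+A+A+A+A) => (x+x+A+A+A) => (x+x+x+A+A) => (x+x+x+x+A) => (x+x+x+x+x)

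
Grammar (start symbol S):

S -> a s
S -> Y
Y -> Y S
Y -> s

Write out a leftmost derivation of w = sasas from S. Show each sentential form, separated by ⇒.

S ⇒ Y ⇒ YS ⇒ YSS ⇒ sSS ⇒ sasS ⇒ sasas

S ⇒ Y   [S -> Y]
Y ⇒ YS   [Y -> Y S]
YS ⇒ YSS   [Y -> Y S]
YSS ⇒ sSS   [Y -> s]
sSS ⇒ sasS   [S -> a s]
sasS ⇒ sasas   [S -> a s]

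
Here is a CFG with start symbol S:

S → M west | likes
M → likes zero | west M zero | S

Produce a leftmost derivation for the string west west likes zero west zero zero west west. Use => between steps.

S => M west   [S → M west]
M west => S west   [M → S]
S west => M west west   [S → M west]
M west west => west M zero west west   [M → west M zero]
west M zero west west => west west M zero zero west west   [M → west M zero]
west west M zero zero west west => west west S zero zero west west   [M → S]
west west S zero zero west west => west west M west zero zero west west   [S → M west]
west west M west zero zero west west => west west likes zero west zero zero west west   [M → likes zero]

S => M west => S west => M west west => west M zero west west => west west M zero zero west west => west west S zero zero west west => west west M west zero zero west west => west west likes zero west zero zero west west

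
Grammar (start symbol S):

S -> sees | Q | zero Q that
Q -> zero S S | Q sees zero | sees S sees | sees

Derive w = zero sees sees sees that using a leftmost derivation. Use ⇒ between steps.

S ⇒ zero Q that ⇒ zero sees S sees that ⇒ zero sees Q sees that ⇒ zero sees sees sees that

S ⇒ zero Q that   [S -> zero Q that]
zero Q that ⇒ zero sees S sees that   [Q -> sees S sees]
zero sees S sees that ⇒ zero sees Q sees that   [S -> Q]
zero sees Q sees that ⇒ zero sees sees sees that   [Q -> sees]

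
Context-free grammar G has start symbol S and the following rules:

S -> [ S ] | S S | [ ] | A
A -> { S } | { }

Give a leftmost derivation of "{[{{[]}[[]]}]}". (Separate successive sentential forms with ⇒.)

S ⇒ A   [S -> A]
A ⇒ {S}   [A -> { S }]
{S} ⇒ {[S]}   [S -> [ S ]]
{[S]} ⇒ {[A]}   [S -> A]
{[A]} ⇒ {[{S}]}   [A -> { S }]
{[{S}]} ⇒ {[{SS}]}   [S -> S S]
{[{SS}]} ⇒ {[{AS}]}   [S -> A]
{[{AS}]} ⇒ {[{{S}S}]}   [A -> { S }]
{[{{S}S}]} ⇒ {[{{[]}S}]}   [S -> [ ]]
{[{{[]}S}]} ⇒ {[{{[]}[S]}]}   [S -> [ S ]]
{[{{[]}[S]}]} ⇒ {[{{[]}[[]]}]}   [S -> [ ]]

S ⇒ A ⇒ {S} ⇒ {[S]} ⇒ {[A]} ⇒ {[{S}]} ⇒ {[{SS}]} ⇒ {[{AS}]} ⇒ {[{{S}S}]} ⇒ {[{{[]}S}]} ⇒ {[{{[]}[S]}]} ⇒ {[{{[]}[[]]}]}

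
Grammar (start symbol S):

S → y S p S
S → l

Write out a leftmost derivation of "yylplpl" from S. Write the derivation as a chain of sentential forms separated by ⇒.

S ⇒ ySpS ⇒ yySpSpS ⇒ yylpSpS ⇒ yylplpS ⇒ yylplpl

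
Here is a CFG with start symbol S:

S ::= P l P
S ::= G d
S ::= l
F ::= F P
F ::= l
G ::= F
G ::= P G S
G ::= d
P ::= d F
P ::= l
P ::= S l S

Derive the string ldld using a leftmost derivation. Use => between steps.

S => Gd => Fd => FPd => lPd => ldFd => ldld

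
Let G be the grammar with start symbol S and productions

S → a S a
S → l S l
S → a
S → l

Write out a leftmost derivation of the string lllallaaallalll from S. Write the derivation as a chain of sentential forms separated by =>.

S => lSl => llSll => lllSlll => lllaSalll => lllalSlalll => lllallSllalll => lllallaSallalll => lllallaaallalll

S => lSl   [S → l S l]
lSl => llSll   [S → l S l]
llSll => lllSlll   [S → l S l]
lllSlll => lllaSalll   [S → a S a]
lllaSalll => lllalSlalll   [S → l S l]
lllalSlalll => lllallSllalll   [S → l S l]
lllallSllalll => lllallaSallalll   [S → a S a]
lllallaSallalll => lllallaaallalll   [S → a]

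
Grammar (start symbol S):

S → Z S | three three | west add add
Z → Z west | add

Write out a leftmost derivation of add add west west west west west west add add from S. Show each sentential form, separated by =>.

S => Z S => add S => add Z S => add Z west S => add Z west west S => add Z west west west S => add Z west west west west S => add Z west west west west west S => add add west west west west west S => add add west west west west west west add add

S => Z S   [S → Z S]
Z S => add S   [Z → add]
add S => add Z S   [S → Z S]
add Z S => add Z west S   [Z → Z west]
add Z west S => add Z west west S   [Z → Z west]
add Z west west S => add Z west west west S   [Z → Z west]
add Z west west west S => add Z west west west west S   [Z → Z west]
add Z west west west west S => add Z west west west west west S   [Z → Z west]
add Z west west west west west S => add add west west west west west S   [Z → add]
add add west west west west west S => add add west west west west west west add add   [S → west add add]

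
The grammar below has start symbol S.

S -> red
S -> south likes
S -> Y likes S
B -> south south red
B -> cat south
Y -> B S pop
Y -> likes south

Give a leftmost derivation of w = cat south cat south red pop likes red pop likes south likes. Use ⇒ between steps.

S ⇒ Y likes S ⇒ B S pop likes S ⇒ cat south S pop likes S ⇒ cat south Y likes S pop likes S ⇒ cat south B S pop likes S pop likes S ⇒ cat south cat south S pop likes S pop likes S ⇒ cat south cat south red pop likes S pop likes S ⇒ cat south cat south red pop likes red pop likes S ⇒ cat south cat south red pop likes red pop likes south likes

S ⇒ Y likes S   [S -> Y likes S]
Y likes S ⇒ B S pop likes S   [Y -> B S pop]
B S pop likes S ⇒ cat south S pop likes S   [B -> cat south]
cat south S pop likes S ⇒ cat south Y likes S pop likes S   [S -> Y likes S]
cat south Y likes S pop likes S ⇒ cat south B S pop likes S pop likes S   [Y -> B S pop]
cat south B S pop likes S pop likes S ⇒ cat south cat south S pop likes S pop likes S   [B -> cat south]
cat south cat south S pop likes S pop likes S ⇒ cat south cat south red pop likes S pop likes S   [S -> red]
cat south cat south red pop likes S pop likes S ⇒ cat south cat south red pop likes red pop likes S   [S -> red]
cat south cat south red pop likes red pop likes S ⇒ cat south cat south red pop likes red pop likes south likes   [S -> south likes]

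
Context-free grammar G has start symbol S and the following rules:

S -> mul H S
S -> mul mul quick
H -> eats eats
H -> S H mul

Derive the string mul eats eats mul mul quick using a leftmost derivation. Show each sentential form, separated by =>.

S => mul H S => mul eats eats S => mul eats eats mul mul quick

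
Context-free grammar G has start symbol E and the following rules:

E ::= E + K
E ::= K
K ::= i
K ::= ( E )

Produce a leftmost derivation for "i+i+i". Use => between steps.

E => E+K => E+K+K => K+K+K => i+K+K => i+i+K => i+i+i

E => E+K   [E ::= E + K]
E+K => E+K+K   [E ::= E + K]
E+K+K => K+K+K   [E ::= K]
K+K+K => i+K+K   [K ::= i]
i+K+K => i+i+K   [K ::= i]
i+i+K => i+i+i   [K ::= i]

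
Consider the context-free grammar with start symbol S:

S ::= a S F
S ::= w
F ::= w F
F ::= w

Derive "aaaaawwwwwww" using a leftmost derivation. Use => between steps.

S => aSF => aaSFF => aaaSFFF => aaaaSFFFF => aaaaaSFFFFF => aaaaawFFFFF => aaaaawwFFFFF => aaaaawwwFFFF => aaaaawwwwFFF => aaaaawwwwwFF => aaaaawwwwwwF => aaaaawwwwwww

S => aSF   [S ::= a S F]
aSF => aaSFF   [S ::= a S F]
aaSFF => aaaSFFF   [S ::= a S F]
aaaSFFF => aaaaSFFFF   [S ::= a S F]
aaaaSFFFF => aaaaaSFFFFF   [S ::= a S F]
aaaaaSFFFFF => aaaaawFFFFF   [S ::= w]
aaaaawFFFFF => aaaaawwFFFFF   [F ::= w F]
aaaaawwFFFFF => aaaaawwwFFFF   [F ::= w]
aaaaawwwFFFF => aaaaawwwwFFF   [F ::= w]
aaaaawwwwFFF => aaaaawwwwwFF   [F ::= w]
aaaaawwwwwFF => aaaaawwwwwwF   [F ::= w]
aaaaawwwwwwF => aaaaawwwwwww   [F ::= w]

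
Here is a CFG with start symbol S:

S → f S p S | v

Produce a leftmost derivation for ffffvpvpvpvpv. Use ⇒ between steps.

S⇒fSpS⇒ffSpSpS⇒fffSpSpSpS⇒ffffSpSpSpSpS⇒ffffvpSpSpSpS⇒ffffvpvpSpSpS⇒ffffvpvpvpSpS⇒ffffvpvpvpvpS⇒ffffvpvpvpvpv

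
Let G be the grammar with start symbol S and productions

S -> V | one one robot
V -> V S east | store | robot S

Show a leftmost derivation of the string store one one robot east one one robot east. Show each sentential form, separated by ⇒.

S ⇒ V ⇒ V S east ⇒ V S east S east ⇒ store S east S east ⇒ store one one robot east S east ⇒ store one one robot east one one robot east

S ⇒ V   [S -> V]
V ⇒ V S east   [V -> V S east]
V S east ⇒ V S east S east   [V -> V S east]
V S east S east ⇒ store S east S east   [V -> store]
store S east S east ⇒ store one one robot east S east   [S -> one one robot]
store one one robot east S east ⇒ store one one robot east one one robot east   [S -> one one robot]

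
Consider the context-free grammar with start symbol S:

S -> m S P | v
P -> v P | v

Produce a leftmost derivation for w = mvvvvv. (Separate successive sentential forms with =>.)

S => mSP => mvP => mvvP => mvvvP => mvvvvP => mvvvvv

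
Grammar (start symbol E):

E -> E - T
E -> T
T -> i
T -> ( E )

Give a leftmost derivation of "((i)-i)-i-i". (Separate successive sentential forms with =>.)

E=>E-T=>E-T-T=>T-T-T=>(E)-T-T=>(E-T)-T-T=>(T-T)-T-T=>((E)-T)-T-T=>((T)-T)-T-T=>((i)-T)-T-T=>((i)-i)-T-T=>((i)-i)-i-T=>((i)-i)-i-i

E => E-T   [E -> E - T]
E-T => E-T-T   [E -> E - T]
E-T-T => T-T-T   [E -> T]
T-T-T => (E)-T-T   [T -> ( E )]
(E)-T-T => (E-T)-T-T   [E -> E - T]
(E-T)-T-T => (T-T)-T-T   [E -> T]
(T-T)-T-T => ((E)-T)-T-T   [T -> ( E )]
((E)-T)-T-T => ((T)-T)-T-T   [E -> T]
((T)-T)-T-T => ((i)-T)-T-T   [T -> i]
((i)-T)-T-T => ((i)-i)-T-T   [T -> i]
((i)-i)-T-T => ((i)-i)-i-T   [T -> i]
((i)-i)-i-T => ((i)-i)-i-i   [T -> i]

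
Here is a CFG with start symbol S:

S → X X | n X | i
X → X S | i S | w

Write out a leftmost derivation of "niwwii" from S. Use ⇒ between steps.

S ⇒ nX ⇒ nXS ⇒ nXSS ⇒ niSSS ⇒ niXXSS ⇒ niwXSS ⇒ niwwSS ⇒ niwwiS ⇒ niwwii

S ⇒ nX   [S → n X]
nX ⇒ nXS   [X → X S]
nXS ⇒ nXSS   [X → X S]
nXSS ⇒ niSSS   [X → i S]
niSSS ⇒ niXXSS   [S → X X]
niXXSS ⇒ niwXSS   [X → w]
niwXSS ⇒ niwwSS   [X → w]
niwwSS ⇒ niwwiS   [S → i]
niwwiS ⇒ niwwii   [S → i]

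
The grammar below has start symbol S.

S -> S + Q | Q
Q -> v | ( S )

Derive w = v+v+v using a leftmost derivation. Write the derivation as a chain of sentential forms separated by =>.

S=>S+Q=>S+Q+Q=>Q+Q+Q=>v+Q+Q=>v+v+Q=>v+v+v

S => S+Q   [S -> S + Q]
S+Q => S+Q+Q   [S -> S + Q]
S+Q+Q => Q+Q+Q   [S -> Q]
Q+Q+Q => v+Q+Q   [Q -> v]
v+Q+Q => v+v+Q   [Q -> v]
v+v+Q => v+v+v   [Q -> v]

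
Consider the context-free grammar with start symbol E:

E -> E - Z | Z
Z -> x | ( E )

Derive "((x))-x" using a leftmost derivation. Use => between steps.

E => E-Z => Z-Z => (E)-Z => (Z)-Z => ((E))-Z => ((Z))-Z => ((x))-Z => ((x))-x

E => E-Z   [E -> E - Z]
E-Z => Z-Z   [E -> Z]
Z-Z => (E)-Z   [Z -> ( E )]
(E)-Z => (Z)-Z   [E -> Z]
(Z)-Z => ((E))-Z   [Z -> ( E )]
((E))-Z => ((Z))-Z   [E -> Z]
((Z))-Z => ((x))-Z   [Z -> x]
((x))-Z => ((x))-x   [Z -> x]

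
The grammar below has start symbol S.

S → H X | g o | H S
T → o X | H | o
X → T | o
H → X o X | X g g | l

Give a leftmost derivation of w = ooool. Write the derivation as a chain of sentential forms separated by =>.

S => HX => XoXX => ToXX => oXoXX => oooXX => ooooX => ooooT => ooooH => ooool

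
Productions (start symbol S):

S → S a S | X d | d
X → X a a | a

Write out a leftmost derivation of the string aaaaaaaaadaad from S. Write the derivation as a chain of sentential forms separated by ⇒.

S ⇒ SaS   [S → S a S]
SaS ⇒ XdaS   [S → X d]
XdaS ⇒ XaadaS   [X → X a a]
XaadaS ⇒ XaaaadaS   [X → X a a]
XaaaadaS ⇒ XaaaaaadaS   [X → X a a]
XaaaaaadaS ⇒ XaaaaaaaadaS   [X → X a a]
XaaaaaaaadaS ⇒ aaaaaaaaadaS   [X → a]
aaaaaaaaadaS ⇒ aaaaaaaaadaXd   [S → X d]
aaaaaaaaadaXd ⇒ aaaaaaaaadaad   [X → a]

S ⇒ SaS ⇒ XdaS ⇒ XaadaS ⇒ XaaaadaS ⇒ XaaaaaadaS ⇒ XaaaaaaaadaS ⇒ aaaaaaaaadaS ⇒ aaaaaaaaadaXd ⇒ aaaaaaaaadaad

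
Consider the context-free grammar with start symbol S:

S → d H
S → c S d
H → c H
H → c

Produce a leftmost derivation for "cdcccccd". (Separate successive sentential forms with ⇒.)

S ⇒ cSd ⇒ cdHd ⇒ cdcHd ⇒ cdccHd ⇒ cdcccHd ⇒ cdccccHd ⇒ cdcccccd

S ⇒ cSd   [S → c S d]
cSd ⇒ cdHd   [S → d H]
cdHd ⇒ cdcHd   [H → c H]
cdcHd ⇒ cdccHd   [H → c H]
cdccHd ⇒ cdcccHd   [H → c H]
cdcccHd ⇒ cdccccHd   [H → c H]
cdccccHd ⇒ cdcccccd   [H → c]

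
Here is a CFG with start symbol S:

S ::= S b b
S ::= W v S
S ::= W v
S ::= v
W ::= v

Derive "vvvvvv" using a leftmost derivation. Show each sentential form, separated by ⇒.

S⇒WvS⇒vvS⇒vvWvS⇒vvvvS⇒vvvvWv⇒vvvvvv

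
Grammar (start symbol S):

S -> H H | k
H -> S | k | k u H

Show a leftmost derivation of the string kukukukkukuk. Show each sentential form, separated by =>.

S => HH => kuHH => kukuHH => kukukuHH => kukukuSH => kukukukH => kukukukkuH => kukukukkukuH => kukukukkukuk

S => HH   [S -> H H]
HH => kuHH   [H -> k u H]
kuHH => kukuHH   [H -> k u H]
kukuHH => kukukuHH   [H -> k u H]
kukukuHH => kukukuSH   [H -> S]
kukukuSH => kukukukH   [S -> k]
kukukukH => kukukukkuH   [H -> k u H]
kukukukkuH => kukukukkukuH   [H -> k u H]
kukukukkukuH => kukukukkukuk   [H -> k]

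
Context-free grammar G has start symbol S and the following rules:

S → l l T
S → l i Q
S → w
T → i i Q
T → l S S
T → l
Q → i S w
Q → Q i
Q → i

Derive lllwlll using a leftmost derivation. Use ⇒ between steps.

S ⇒ llT ⇒ lllSS ⇒ lllwS ⇒ lllwllT ⇒ lllwlll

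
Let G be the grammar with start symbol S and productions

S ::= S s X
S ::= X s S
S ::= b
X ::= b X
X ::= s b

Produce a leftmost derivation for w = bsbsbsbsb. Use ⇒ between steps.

S ⇒ SsX   [S ::= S s X]
SsX ⇒ SsXsX   [S ::= S s X]
SsXsX ⇒ bsXsX   [S ::= b]
bsXsX ⇒ bsbXsX   [X ::= b X]
bsbXsX ⇒ bsbsbsX   [X ::= s b]
bsbsbsX ⇒ bsbsbsbX   [X ::= b X]
bsbsbsbX ⇒ bsbsbsbsb   [X ::= s b]

S ⇒ SsX ⇒ SsXsX ⇒ bsXsX ⇒ bsbXsX ⇒ bsbsbsX ⇒ bsbsbsbX ⇒ bsbsbsbsb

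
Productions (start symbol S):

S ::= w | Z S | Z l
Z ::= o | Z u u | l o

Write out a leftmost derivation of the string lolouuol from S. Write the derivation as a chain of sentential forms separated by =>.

S => ZS => loS => loZS => loZuuS => lolouuS => lolouuZl => lolouuol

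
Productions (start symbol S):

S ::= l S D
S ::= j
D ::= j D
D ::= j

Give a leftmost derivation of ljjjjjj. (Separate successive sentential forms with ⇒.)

S⇒lSD⇒ljD⇒ljjD⇒ljjjD⇒ljjjjD⇒ljjjjjD⇒ljjjjjj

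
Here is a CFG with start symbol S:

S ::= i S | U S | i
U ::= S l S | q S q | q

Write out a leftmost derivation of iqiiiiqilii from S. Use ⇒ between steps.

S ⇒ US   [S ::= U S]
US ⇒ SlSS   [U ::= S l S]
SlSS ⇒ iSlSS   [S ::= i S]
iSlSS ⇒ iUSlSS   [S ::= U S]
iUSlSS ⇒ iqSlSS   [U ::= q]
iqSlSS ⇒ iqiSlSS   [S ::= i S]
iqiSlSS ⇒ iqiiSlSS   [S ::= i S]
iqiiSlSS ⇒ iqiiiSlSS   [S ::= i S]
iqiiiSlSS ⇒ iqiiiiSlSS   [S ::= i S]
iqiiiiSlSS ⇒ iqiiiiUSlSS   [S ::= U S]
iqiiiiUSlSS ⇒ iqiiiiqSlSS   [U ::= q]
iqiiiiqSlSS ⇒ iqiiiiqilSS   [S ::= i]
iqiiiiqilSS ⇒ iqiiiiqiliS   [S ::= i]
iqiiiiqiliS ⇒ iqiiiiqilii   [S ::= i]

S ⇒ US ⇒ SlSS ⇒ iSlSS ⇒ iUSlSS ⇒ iqSlSS ⇒ iqiSlSS ⇒ iqiiSlSS ⇒ iqiiiSlSS ⇒ iqiiiiSlSS ⇒ iqiiiiUSlSS ⇒ iqiiiiqSlSS ⇒ iqiiiiqilSS ⇒ iqiiiiqiliS ⇒ iqiiiiqilii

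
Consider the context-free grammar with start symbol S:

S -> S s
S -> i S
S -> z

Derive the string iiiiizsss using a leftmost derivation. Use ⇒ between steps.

S ⇒ iS   [S -> i S]
iS ⇒ iiS   [S -> i S]
iiS ⇒ iiiS   [S -> i S]
iiiS ⇒ iiiSs   [S -> S s]
iiiSs ⇒ iiiiSs   [S -> i S]
iiiiSs ⇒ iiiiSss   [S -> S s]
iiiiSss ⇒ iiiiiSss   [S -> i S]
iiiiiSss ⇒ iiiiiSsss   [S -> S s]
iiiiiSsss ⇒ iiiiizsss   [S -> z]

S ⇒ iS ⇒ iiS ⇒ iiiS ⇒ iiiSs ⇒ iiiiSs ⇒ iiiiSss ⇒ iiiiiSss ⇒ iiiiiSsss ⇒ iiiiizsss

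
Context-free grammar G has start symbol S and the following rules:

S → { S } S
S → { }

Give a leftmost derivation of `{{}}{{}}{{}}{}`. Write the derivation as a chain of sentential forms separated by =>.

S => {S}S   [S → { S } S]
{S}S => {{}}S   [S → { }]
{{}}S => {{}}{S}S   [S → { S } S]
{{}}{S}S => {{}}{{}}S   [S → { }]
{{}}{{}}S => {{}}{{}}{S}S   [S → { S } S]
{{}}{{}}{S}S => {{}}{{}}{{}}S   [S → { }]
{{}}{{}}{{}}S => {{}}{{}}{{}}{}   [S → { }]

S => {S}S => {{}}S => {{}}{S}S => {{}}{{}}S => {{}}{{}}{S}S => {{}}{{}}{{}}S => {{}}{{}}{{}}{}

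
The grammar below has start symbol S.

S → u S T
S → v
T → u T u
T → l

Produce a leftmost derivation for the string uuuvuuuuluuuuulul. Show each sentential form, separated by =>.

S => uST   [S → u S T]
uST => uuSTT   [S → u S T]
uuSTT => uuuSTTT   [S → u S T]
uuuSTTT => uuuvTTT   [S → v]
uuuvTTT => uuuvuTuTT   [T → u T u]
uuuvuTuTT => uuuvuuTuuTT   [T → u T u]
uuuvuuTuuTT => uuuvuuuTuuuTT   [T → u T u]
uuuvuuuTuuuTT => uuuvuuuuTuuuuTT   [T → u T u]
uuuvuuuuTuuuuTT => uuuvuuuuluuuuTT   [T → l]
uuuvuuuuluuuuTT => uuuvuuuuluuuuuTuT   [T → u T u]
uuuvuuuuluuuuuTuT => uuuvuuuuluuuuuluT   [T → l]
uuuvuuuuluuuuuluT => uuuvuuuuluuuuulul   [T → l]

S => uST => uuSTT => uuuSTTT => uuuvTTT => uuuvuTuTT => uuuvuuTuuTT => uuuvuuuTuuuTT => uuuvuuuuTuuuuTT => uuuvuuuuluuuuTT => uuuvuuuuluuuuuTuT => uuuvuuuuluuuuuluT => uuuvuuuuluuuuulul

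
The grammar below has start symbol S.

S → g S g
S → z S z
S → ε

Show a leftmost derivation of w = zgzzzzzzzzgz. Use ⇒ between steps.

S⇒zSz⇒zgSgz⇒zgzSzgz⇒zgzzSzzgz⇒zgzzzSzzzgz⇒zgzzzzSzzzzgz⇒zgzzzzzzzzgz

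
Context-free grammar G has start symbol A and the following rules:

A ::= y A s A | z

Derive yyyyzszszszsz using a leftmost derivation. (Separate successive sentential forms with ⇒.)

A⇒yAsA⇒yyAsAsA⇒yyyAsAsAsA⇒yyyyAsAsAsAsA⇒yyyyzsAsAsAsA⇒yyyyzszsAsAsA⇒yyyyzszszsAsA⇒yyyyzszszszsA⇒yyyyzszszszsz

A ⇒ yAsA   [A ::= y A s A]
yAsA ⇒ yyAsAsA   [A ::= y A s A]
yyAsAsA ⇒ yyyAsAsAsA   [A ::= y A s A]
yyyAsAsAsA ⇒ yyyyAsAsAsAsA   [A ::= y A s A]
yyyyAsAsAsAsA ⇒ yyyyzsAsAsAsA   [A ::= z]
yyyyzsAsAsAsA ⇒ yyyyzszsAsAsA   [A ::= z]
yyyyzszsAsAsA ⇒ yyyyzszszsAsA   [A ::= z]
yyyyzszszsAsA ⇒ yyyyzszszszsA   [A ::= z]
yyyyzszszszsA ⇒ yyyyzszszszsz   [A ::= z]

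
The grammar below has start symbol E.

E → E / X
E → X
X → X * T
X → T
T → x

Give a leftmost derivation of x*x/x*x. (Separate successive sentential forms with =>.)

E => E/X   [E → E / X]
E/X => X/X   [E → X]
X/X => X*T/X   [X → X * T]
X*T/X => T*T/X   [X → T]
T*T/X => x*T/X   [T → x]
x*T/X => x*x/X   [T → x]
x*x/X => x*x/X*T   [X → X * T]
x*x/X*T => x*x/T*T   [X → T]
x*x/T*T => x*x/x*T   [T → x]
x*x/x*T => x*x/x*x   [T → x]

E => E/X => X/X => X*T/X => T*T/X => x*T/X => x*x/X => x*x/X*T => x*x/T*T => x*x/x*T => x*x/x*x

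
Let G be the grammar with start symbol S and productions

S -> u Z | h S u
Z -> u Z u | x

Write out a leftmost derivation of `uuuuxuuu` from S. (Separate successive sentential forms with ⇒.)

S ⇒ uZ   [S -> u Z]
uZ ⇒ uuZu   [Z -> u Z u]
uuZu ⇒ uuuZuu   [Z -> u Z u]
uuuZuu ⇒ uuuuZuuu   [Z -> u Z u]
uuuuZuuu ⇒ uuuuxuuu   [Z -> x]

S ⇒ uZ ⇒ uuZu ⇒ uuuZuu ⇒ uuuuZuuu ⇒ uuuuxuuu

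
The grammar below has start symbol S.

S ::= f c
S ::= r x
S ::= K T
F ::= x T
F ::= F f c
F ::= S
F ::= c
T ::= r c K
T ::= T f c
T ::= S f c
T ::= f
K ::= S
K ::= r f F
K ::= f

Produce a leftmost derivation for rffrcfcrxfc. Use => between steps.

S => KT => rfFT => rfST => rfKTT => rffTT => rffrcKT => rffrcST => rffrcfcT => rffrcfcSfc => rffrcfcrxfc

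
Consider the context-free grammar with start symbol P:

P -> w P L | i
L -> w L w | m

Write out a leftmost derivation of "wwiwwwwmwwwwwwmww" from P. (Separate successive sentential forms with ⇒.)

P ⇒ wPL   [P -> w P L]
wPL ⇒ wwPLL   [P -> w P L]
wwPLL ⇒ wwiLL   [P -> i]
wwiLL ⇒ wwiwLwL   [L -> w L w]
wwiwLwL ⇒ wwiwwLwwL   [L -> w L w]
wwiwwLwwL ⇒ wwiwwwLwwwL   [L -> w L w]
wwiwwwLwwwL ⇒ wwiwwwwLwwwwL   [L -> w L w]
wwiwwwwLwwwwL ⇒ wwiwwwwmwwwwL   [L -> m]
wwiwwwwmwwwwL ⇒ wwiwwwwmwwwwwLw   [L -> w L w]
wwiwwwwmwwwwwLw ⇒ wwiwwwwmwwwwwwLww   [L -> w L w]
wwiwwwwmwwwwwwLww ⇒ wwiwwwwmwwwwwwmww   [L -> m]

P ⇒ wPL ⇒ wwPLL ⇒ wwiLL ⇒ wwiwLwL ⇒ wwiwwLwwL ⇒ wwiwwwLwwwL ⇒ wwiwwwwLwwwwL ⇒ wwiwwwwmwwwwL ⇒ wwiwwwwmwwwwwLw ⇒ wwiwwwwmwwwwwwLww ⇒ wwiwwwwmwwwwwwmww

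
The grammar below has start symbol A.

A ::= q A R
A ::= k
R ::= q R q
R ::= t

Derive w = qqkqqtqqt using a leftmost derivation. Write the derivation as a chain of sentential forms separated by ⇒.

A⇒qAR⇒qqARR⇒qqkRR⇒qqkqRqR⇒qqkqqRqqR⇒qqkqqtqqR⇒qqkqqtqqt

A ⇒ qAR   [A ::= q A R]
qAR ⇒ qqARR   [A ::= q A R]
qqARR ⇒ qqkRR   [A ::= k]
qqkRR ⇒ qqkqRqR   [R ::= q R q]
qqkqRqR ⇒ qqkqqRqqR   [R ::= q R q]
qqkqqRqqR ⇒ qqkqqtqqR   [R ::= t]
qqkqqtqqR ⇒ qqkqqtqqt   [R ::= t]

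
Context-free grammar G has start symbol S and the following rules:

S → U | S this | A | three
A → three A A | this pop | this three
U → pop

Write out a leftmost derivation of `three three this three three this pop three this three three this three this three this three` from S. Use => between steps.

S => A   [S → A]
A => three A A   [A → three A A]
three A A => three three A A A   [A → three A A]
three three A A A => three three this three A A   [A → this three]
three three this three A A => three three this three three A A A   [A → three A A]
three three this three three A A A => three three this three three this pop A A   [A → this pop]
three three this three three this pop A A => three three this three three this pop three A A A   [A → three A A]
three three this three three this pop three A A A => three three this three three this pop three this three A A   [A → this three]
three three this three three this pop three this three A A => three three this three three this pop three this three three A A A   [A → three A A]
three three this three three this pop three this three three A A A => three three this three three this pop three this three three this three A A   [A → this three]
three three this three three this pop three this three three this three A A => three three this three three this pop three this three three this three this three A   [A → this three]
three three this three three this pop three this three three this three this three A => three three this three three this pop three this three three this three this three this three   [A → this three]

S => A => three A A => three three A A A => three three this three A A => three three this three three A A A => three three this three three this pop A A => three three this three three this pop three A A A => three three this three three this pop three this three A A => three three this three three this pop three this three three A A A => three three this three three this pop three this three three this three A A => three three this three three this pop three this three three this three this three A => three three this three three this pop three this three three this three this three this three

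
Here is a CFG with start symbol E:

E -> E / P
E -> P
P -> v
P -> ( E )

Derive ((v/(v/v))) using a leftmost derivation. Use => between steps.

E=>P=>(E)=>(P)=>((E))=>((E/P))=>((P/P))=>((v/P))=>((v/(E)))=>((v/(E/P)))=>((v/(P/P)))=>((v/(v/P)))=>((v/(v/v)))

E => P   [E -> P]
P => (E)   [P -> ( E )]
(E) => (P)   [E -> P]
(P) => ((E))   [P -> ( E )]
((E)) => ((E/P))   [E -> E / P]
((E/P)) => ((P/P))   [E -> P]
((P/P)) => ((v/P))   [P -> v]
((v/P)) => ((v/(E)))   [P -> ( E )]
((v/(E))) => ((v/(E/P)))   [E -> E / P]
((v/(E/P))) => ((v/(P/P)))   [E -> P]
((v/(P/P))) => ((v/(v/P)))   [P -> v]
((v/(v/P))) => ((v/(v/v)))   [P -> v]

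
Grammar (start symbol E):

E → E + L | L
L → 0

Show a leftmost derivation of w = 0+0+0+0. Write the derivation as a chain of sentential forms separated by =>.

E => E+L   [E → E + L]
E+L => E+L+L   [E → E + L]
E+L+L => E+L+L+L   [E → E + L]
E+L+L+L => L+L+L+L   [E → L]
L+L+L+L => 0+L+L+L   [L → 0]
0+L+L+L => 0+0+L+L   [L → 0]
0+0+L+L => 0+0+0+L   [L → 0]
0+0+0+L => 0+0+0+0   [L → 0]

E=>E+L=>E+L+L=>E+L+L+L=>L+L+L+L=>0+L+L+L=>0+0+L+L=>0+0+0+L=>0+0+0+0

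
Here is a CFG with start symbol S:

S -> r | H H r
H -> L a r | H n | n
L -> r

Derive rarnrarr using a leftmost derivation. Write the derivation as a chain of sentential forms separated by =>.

S => HHr => HnHr => LarnHr => rarnHr => rarnLarr => rarnrarr

S => HHr   [S -> H H r]
HHr => HnHr   [H -> H n]
HnHr => LarnHr   [H -> L a r]
LarnHr => rarnHr   [L -> r]
rarnHr => rarnLarr   [H -> L a r]
rarnLarr => rarnrarr   [L -> r]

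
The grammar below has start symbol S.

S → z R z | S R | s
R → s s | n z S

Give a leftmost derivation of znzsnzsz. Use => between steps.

S=>zRz=>znzSz=>znzSRz=>znzsRz=>znzsnzSz=>znzsnzsz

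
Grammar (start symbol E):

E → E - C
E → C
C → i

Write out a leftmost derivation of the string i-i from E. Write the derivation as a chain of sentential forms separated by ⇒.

E ⇒ E-C ⇒ C-C ⇒ i-C ⇒ i-i

E ⇒ E-C   [E → E - C]
E-C ⇒ C-C   [E → C]
C-C ⇒ i-C   [C → i]
i-C ⇒ i-i   [C → i]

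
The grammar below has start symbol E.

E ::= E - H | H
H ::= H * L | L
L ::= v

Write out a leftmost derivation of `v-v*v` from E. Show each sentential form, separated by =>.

E => E-H => H-H => L-H => v-H => v-H*L => v-L*L => v-v*L => v-v*v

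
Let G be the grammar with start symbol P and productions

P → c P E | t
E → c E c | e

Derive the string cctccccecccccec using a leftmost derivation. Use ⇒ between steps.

P ⇒ cPE ⇒ ccPEE ⇒ cctEE ⇒ cctcEcE ⇒ cctccEccE ⇒ cctcccEcccE ⇒ cctccccEccccE ⇒ cctcccceccccE ⇒ cctccccecccccEc ⇒ cctccccecccccec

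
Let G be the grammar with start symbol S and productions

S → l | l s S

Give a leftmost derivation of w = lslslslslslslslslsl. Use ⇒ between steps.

S ⇒ lsS   [S → l s S]
lsS ⇒ lslsS   [S → l s S]
lslsS ⇒ lslslsS   [S → l s S]
lslslsS ⇒ lslslslsS   [S → l s S]
lslslslsS ⇒ lslslslslsS   [S → l s S]
lslslslslsS ⇒ lslslslslslsS   [S → l s S]
lslslslslslsS ⇒ lslslslslslslsS   [S → l s S]
lslslslslslslsS ⇒ lslslslslslslslsS   [S → l s S]
lslslslslslslslsS ⇒ lslslslslslslslslsS   [S → l s S]
lslslslslslslslslsS ⇒ lslslslslslslslslsl   [S → l]

S ⇒ lsS ⇒ lslsS ⇒ lslslsS ⇒ lslslslsS ⇒ lslslslslsS ⇒ lslslslslslsS ⇒ lslslslslslslsS ⇒ lslslslslslslslsS ⇒ lslslslslslslslslsS ⇒ lslslslslslslslslsl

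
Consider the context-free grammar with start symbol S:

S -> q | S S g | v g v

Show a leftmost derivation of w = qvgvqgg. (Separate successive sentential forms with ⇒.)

S ⇒ SSg ⇒ qSg ⇒ qSSgg ⇒ qvgvSgg ⇒ qvgvqgg

S ⇒ SSg   [S -> S S g]
SSg ⇒ qSg   [S -> q]
qSg ⇒ qSSgg   [S -> S S g]
qSSgg ⇒ qvgvSgg   [S -> v g v]
qvgvSgg ⇒ qvgvqgg   [S -> q]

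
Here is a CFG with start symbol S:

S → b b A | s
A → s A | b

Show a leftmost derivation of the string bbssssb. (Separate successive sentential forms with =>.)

S=>bbA=>bbsA=>bbssA=>bbsssA=>bbssssA=>bbssssb

S => bbA   [S → b b A]
bbA => bbsA   [A → s A]
bbsA => bbssA   [A → s A]
bbssA => bbsssA   [A → s A]
bbsssA => bbssssA   [A → s A]
bbssssA => bbssssb   [A → b]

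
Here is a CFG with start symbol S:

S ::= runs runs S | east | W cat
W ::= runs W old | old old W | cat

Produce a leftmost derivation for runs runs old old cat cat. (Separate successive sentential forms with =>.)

S => runs runs S   [S ::= runs runs S]
runs runs S => runs runs W cat   [S ::= W cat]
runs runs W cat => runs runs old old W cat   [W ::= old old W]
runs runs old old W cat => runs runs old old cat cat   [W ::= cat]

S => runs runs S => runs runs W cat => runs runs old old W cat => runs runs old old cat cat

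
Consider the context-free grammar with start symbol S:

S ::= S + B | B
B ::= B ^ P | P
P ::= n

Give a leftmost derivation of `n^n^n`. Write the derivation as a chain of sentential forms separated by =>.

S => B => B^P => B^P^P => P^P^P => n^P^P => n^n^P => n^n^n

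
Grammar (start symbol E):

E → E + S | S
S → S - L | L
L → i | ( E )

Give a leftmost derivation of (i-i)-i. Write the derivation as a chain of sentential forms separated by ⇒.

E ⇒ S   [E → S]
S ⇒ S-L   [S → S - L]
S-L ⇒ L-L   [S → L]
L-L ⇒ (E)-L   [L → ( E )]
(E)-L ⇒ (S)-L   [E → S]
(S)-L ⇒ (S-L)-L   [S → S - L]
(S-L)-L ⇒ (L-L)-L   [S → L]
(L-L)-L ⇒ (i-L)-L   [L → i]
(i-L)-L ⇒ (i-i)-L   [L → i]
(i-i)-L ⇒ (i-i)-i   [L → i]

E ⇒ S ⇒ S-L ⇒ L-L ⇒ (E)-L ⇒ (S)-L ⇒ (S-L)-L ⇒ (L-L)-L ⇒ (i-L)-L ⇒ (i-i)-L ⇒ (i-i)-i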